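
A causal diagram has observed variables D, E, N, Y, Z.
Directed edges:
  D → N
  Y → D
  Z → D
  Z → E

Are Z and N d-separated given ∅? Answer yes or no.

Bayes-Ball from Z | ∅ reaches {D,E,N}.
N ∈ reach(Z|∅) ⇒ Z ⊥̸ N | ∅.

No — Z and N are d-connected given ∅.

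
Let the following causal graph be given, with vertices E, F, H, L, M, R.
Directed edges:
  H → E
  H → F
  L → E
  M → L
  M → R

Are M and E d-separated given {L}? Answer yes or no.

Yes — M ⊥ E | {L}.

Bayes-Ball from M | {L} reaches {R}.
E ∉ reach(M|{L}) ⇒ M ⊥ E | {L}.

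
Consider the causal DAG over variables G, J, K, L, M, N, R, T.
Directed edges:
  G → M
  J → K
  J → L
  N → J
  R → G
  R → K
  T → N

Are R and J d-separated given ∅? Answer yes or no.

Yes — R ⊥ J | ∅.

Bayes-Ball from R | ∅ reaches {G,K,M}.
J ∉ reach(R|∅) ⇒ R ⊥ J | ∅.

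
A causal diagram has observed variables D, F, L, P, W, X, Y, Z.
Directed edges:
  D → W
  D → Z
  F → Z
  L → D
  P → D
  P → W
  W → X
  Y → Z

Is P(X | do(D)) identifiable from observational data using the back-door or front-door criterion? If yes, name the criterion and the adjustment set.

desc(D)\{D}={W,X,Z}; candidates ⊆ {F,L,P,Y}.
size 0: {}; under {} D still reaches {L,P,W,X} ∋ X.
{P}: D⊥X given {P} in G with D→· removed — back-door holds.
P(X|do(D)) = Σ_{P} P(X|D,P)·P(P).

P(X|do(D)): backdoor, adjust for {P}.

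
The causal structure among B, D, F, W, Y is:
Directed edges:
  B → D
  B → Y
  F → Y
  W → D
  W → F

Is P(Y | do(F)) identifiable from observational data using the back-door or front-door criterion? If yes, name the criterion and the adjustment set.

desc(F)\{F}={Y}; candidates ⊆ {B,D,W}.
∅: F⊥Y given ∅ in G with F→· removed — back-door holds.
P(Y|do(F)) = P(Y|F) — no adjustment needed.

P(Y|do(F)): backdoor, adjust for ∅.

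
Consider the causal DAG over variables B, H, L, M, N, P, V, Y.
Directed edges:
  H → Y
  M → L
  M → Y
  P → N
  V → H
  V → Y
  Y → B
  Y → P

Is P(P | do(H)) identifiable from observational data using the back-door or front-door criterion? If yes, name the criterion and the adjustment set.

P(P|do(H)): backdoor, adjust for {V}.

desc(H)\{H}={B,N,P,Y}; candidates ⊆ {L,M,V}.
size 0: {}; under {} H still reaches {B,N,P,V,Y} ∋ P.
{V}: H⊥P given {V} in G with H→· removed — back-door holds.
P(P|do(H)) = Σ_{V} P(P|H,V)·P(V).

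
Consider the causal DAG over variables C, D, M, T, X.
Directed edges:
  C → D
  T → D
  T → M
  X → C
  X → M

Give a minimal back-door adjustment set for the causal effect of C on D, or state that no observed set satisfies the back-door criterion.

desc(C)\{C}={D}; candidates ⊆ {M,T,X}.
∅: C⊥D given ∅ in G with C→· removed — back-door holds.

C→D: minimal back-door set ∅.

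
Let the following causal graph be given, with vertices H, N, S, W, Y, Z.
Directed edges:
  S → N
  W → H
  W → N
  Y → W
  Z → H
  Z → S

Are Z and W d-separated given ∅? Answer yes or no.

Yes — Z ⊥ W | ∅.

Bayes-Ball from Z | ∅ reaches {H,N,S}.
W ∉ reach(Z|∅) ⇒ Z ⊥ W | ∅.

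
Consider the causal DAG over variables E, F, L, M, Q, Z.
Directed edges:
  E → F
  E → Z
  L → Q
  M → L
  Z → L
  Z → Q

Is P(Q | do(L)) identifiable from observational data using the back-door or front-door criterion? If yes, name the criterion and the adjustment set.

desc(L)\{L}={Q}; candidates ⊆ {E,F,M,Z}.
size 0: {}; under {} L still reaches {E,F,M,Q,Z} ∋ Q.
{Z}: L⊥Q given {Z} in G with L→· removed — back-door holds.
P(Q|do(L)) = Σ_{Z} P(Q|L,Z)·P(Z).

P(Q|do(L)): backdoor, adjust for {Z}.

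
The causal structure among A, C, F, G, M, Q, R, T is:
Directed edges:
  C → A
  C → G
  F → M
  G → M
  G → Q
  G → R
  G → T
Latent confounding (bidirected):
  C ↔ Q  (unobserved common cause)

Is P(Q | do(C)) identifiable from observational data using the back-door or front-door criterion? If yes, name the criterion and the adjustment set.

P(Q|do(C)): frontdoor, adjust for {G}.

desc(C)\{C}={A,G,M,Q,R,T}; candidates ⊆ {F}.
C↔Q: latent back-door arc(s) into C.
size 0: {}; under {} C still reaches {Q} ∋ Q.
size 1: {F}; under {F} C still reaches {Q} ∋ Q.
C↔Q cannot be blocked by any observed set — no back-door set.
{G}: (i) intercepts every directed C→Q path; (ii) no back-door C→{G}; (iii) {C} blocks every back-door {G}→Q. Front-door holds.
P(Q|do(C)) = Σ_{G} P(G|C) Σ_{C'} P(Q|G,C')P(C').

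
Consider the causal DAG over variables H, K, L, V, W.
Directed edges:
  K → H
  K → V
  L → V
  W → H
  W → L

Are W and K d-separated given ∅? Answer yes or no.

Bayes-Ball from W | ∅ reaches {H,L,V}.
K ∉ reach(W|∅) ⇒ W ⊥ K | ∅.

Yes — W ⊥ K | ∅.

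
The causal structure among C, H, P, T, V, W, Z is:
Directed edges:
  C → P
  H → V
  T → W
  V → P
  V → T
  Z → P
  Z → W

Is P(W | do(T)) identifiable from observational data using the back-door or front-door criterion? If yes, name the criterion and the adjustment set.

desc(T)\{T}={W}; candidates ⊆ {C,H,P,V,Z}.
∅: T⊥W given ∅ in G with T→· removed — back-door holds.
P(W|do(T)) = P(W|T) — no adjustment needed.

P(W|do(T)): backdoor, adjust for ∅.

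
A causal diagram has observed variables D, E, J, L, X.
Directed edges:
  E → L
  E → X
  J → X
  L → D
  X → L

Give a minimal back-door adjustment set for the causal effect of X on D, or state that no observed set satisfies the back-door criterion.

X→D: minimal back-door set {E}.

desc(X)\{X}={D,L}; candidates ⊆ {E,J}.
size 0: {}; under {} X still reaches {D,E,J,L} ∋ D.
{E}: X⊥D given {E} in G with X→· removed — back-door holds.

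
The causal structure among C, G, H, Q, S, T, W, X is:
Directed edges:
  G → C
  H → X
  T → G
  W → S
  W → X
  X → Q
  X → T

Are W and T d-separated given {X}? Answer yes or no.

Yes — W ⊥ T | {X}.

Bayes-Ball from W | {X} reaches {H,S}.
T ∉ reach(W|{X}) ⇒ W ⊥ T | {X}.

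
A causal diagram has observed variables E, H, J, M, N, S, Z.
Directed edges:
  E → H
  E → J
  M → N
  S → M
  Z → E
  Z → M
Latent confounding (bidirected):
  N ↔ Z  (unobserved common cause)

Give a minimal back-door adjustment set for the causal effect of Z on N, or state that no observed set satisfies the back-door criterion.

desc(Z)\{Z}={E,H,J,M,N}; candidates ⊆ {S}.
Z↔N: latent back-door arc(s) into Z.
size 0: {}; under {} Z still reaches {N} ∋ N.
size 1: {S}; under {S} Z still reaches {N} ∋ N.
Z↔N cannot be blocked by any observed set — no back-door set.

Z→N: no observed back-door set.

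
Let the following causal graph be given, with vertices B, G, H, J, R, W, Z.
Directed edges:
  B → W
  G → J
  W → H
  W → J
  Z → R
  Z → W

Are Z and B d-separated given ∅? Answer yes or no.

Bayes-Ball from Z | ∅ reaches {H,J,R,W}.
B ∉ reach(Z|∅) ⇒ Z ⊥ B | ∅.

Yes — Z ⊥ B | ∅.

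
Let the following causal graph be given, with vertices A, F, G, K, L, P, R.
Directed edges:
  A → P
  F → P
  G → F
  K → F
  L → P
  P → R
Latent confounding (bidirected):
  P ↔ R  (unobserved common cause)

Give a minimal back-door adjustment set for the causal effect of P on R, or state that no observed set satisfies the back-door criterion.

P→R: no observed back-door set.

desc(P)\{P}={R}; candidates ⊆ {A,F,G,K,L}.
P↔R: latent back-door arc(s) into P.
size 0: {}; under {} P still reaches {A,F,G,K,L,R} ∋ R.
size 1: {A}, {F}, {G} …(+2); under {A} P still reaches {F,G,K,L,R} ∋ R.
size 2: {A,F}, {A,G}, {A,K} …(+7); under {A,F} P still reaches {L,R} ∋ R.
P↔R cannot be blocked by any observed set — no back-door set.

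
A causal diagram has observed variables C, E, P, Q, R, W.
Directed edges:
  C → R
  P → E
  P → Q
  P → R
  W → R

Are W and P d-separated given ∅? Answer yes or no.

Bayes-Ball from W | ∅ reaches {R}.
P ∉ reach(W|∅) ⇒ W ⊥ P | ∅.

Yes — W ⊥ P | ∅.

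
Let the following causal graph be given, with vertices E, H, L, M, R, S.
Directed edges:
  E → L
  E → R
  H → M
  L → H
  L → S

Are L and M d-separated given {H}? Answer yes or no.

Bayes-Ball from L | {H} reaches {E,R,S}.
M ∉ reach(L|{H}) ⇒ L ⊥ M | {H}.

Yes — L ⊥ M | {H}.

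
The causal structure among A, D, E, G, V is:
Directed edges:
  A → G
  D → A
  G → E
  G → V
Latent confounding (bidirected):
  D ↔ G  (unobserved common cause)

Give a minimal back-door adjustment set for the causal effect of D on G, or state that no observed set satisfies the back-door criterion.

desc(D)\{D}={A,E,G,V}; candidates ⊆ {—}.
D↔G: latent back-door arc(s) into D.
size 0: {}; under {} D still reaches {E,G,V} ∋ G.
D↔G cannot be blocked by any observed set — no back-door set.

D→G: no observed back-door set.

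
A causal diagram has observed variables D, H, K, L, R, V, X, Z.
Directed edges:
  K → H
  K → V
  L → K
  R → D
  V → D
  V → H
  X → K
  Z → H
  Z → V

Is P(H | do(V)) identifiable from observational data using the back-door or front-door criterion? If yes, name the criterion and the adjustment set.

P(H|do(V)): backdoor, adjust for {K, Z}.

desc(V)\{V}={D,H}; candidates ⊆ {K,L,R,X,Z}.
size 0: {}; under {} V still reaches {H,K,L,X,Z} ∋ H.
size 1: {K}, {L}, {R} …(+2); under {K} V still reaches {H,Z} ∋ H.
{K,Z}: V⊥H given {K,Z} in G with V→· removed — back-door holds.
P(H|do(V)) = Σ_{K,Z} P(H|V,K,Z)·P(K,Z).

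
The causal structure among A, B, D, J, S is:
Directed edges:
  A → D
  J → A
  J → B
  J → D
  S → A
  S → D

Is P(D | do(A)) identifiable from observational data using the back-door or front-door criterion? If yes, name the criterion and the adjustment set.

P(D|do(A)): backdoor, adjust for {J, S}.

desc(A)\{A}={D}; candidates ⊆ {B,J,S}.
size 0: {}; under {} A still reaches {B,D,J,S} ∋ D.
size 1: {B}, {J}, {S}; under {B} A still reaches {D,J,S} ∋ D.
{J,S}: A⊥D given {J,S} in G with A→· removed — back-door holds.
P(D|do(A)) = Σ_{J,S} P(D|A,J,S)·P(J,S).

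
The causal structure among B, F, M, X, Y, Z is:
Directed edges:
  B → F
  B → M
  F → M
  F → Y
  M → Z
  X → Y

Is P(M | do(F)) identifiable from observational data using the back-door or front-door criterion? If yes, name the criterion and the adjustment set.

P(M|do(F)): backdoor, adjust for {B}.

desc(F)\{F}={M,Y,Z}; candidates ⊆ {B,X}.
size 0: {}; under {} F still reaches {B,M,Z} ∋ M.
{B}: F⊥M given {B} in G with F→· removed — back-door holds.
P(M|do(F)) = Σ_{B} P(M|F,B)·P(B).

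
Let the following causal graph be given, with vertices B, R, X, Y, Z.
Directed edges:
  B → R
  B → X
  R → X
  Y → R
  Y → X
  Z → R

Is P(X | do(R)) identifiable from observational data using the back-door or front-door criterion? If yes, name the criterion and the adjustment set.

P(X|do(R)): backdoor, adjust for {B, Y}.

desc(R)\{R}={X}; candidates ⊆ {B,Y,Z}.
size 0: {}; under {} R still reaches {B,X,Y,Z} ∋ X.
size 1: {B}, {Y}, {Z}; under {B} R still reaches {X,Y,Z} ∋ X.
{B,Y}: R⊥X given {B,Y} in G with R→· removed — back-door holds.
P(X|do(R)) = Σ_{B,Y} P(X|R,B,Y)·P(B,Y).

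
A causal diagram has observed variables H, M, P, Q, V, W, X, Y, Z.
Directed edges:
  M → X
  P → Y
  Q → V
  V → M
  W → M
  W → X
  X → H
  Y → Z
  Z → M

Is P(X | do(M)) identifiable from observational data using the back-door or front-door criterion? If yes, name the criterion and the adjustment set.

P(X|do(M)): backdoor, adjust for {W}.

desc(M)\{M}={H,X}; candidates ⊆ {P,Q,V,W,Y,Z}.
size 0: {}; under {} M still reaches {H,P,Q,V,W,X,Y,Z} ∋ X.
{W}: M⊥X given {W} in G with M→· removed — back-door holds.
P(X|do(M)) = Σ_{W} P(X|M,W)·P(W).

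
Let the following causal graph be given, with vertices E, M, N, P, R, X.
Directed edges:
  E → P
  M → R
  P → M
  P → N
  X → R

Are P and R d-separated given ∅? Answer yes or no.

No — P and R are d-connected given ∅.

Bayes-Ball from P | ∅ reaches {E,M,N,R}.
R ∈ reach(P|∅) ⇒ P ⊥̸ R | ∅.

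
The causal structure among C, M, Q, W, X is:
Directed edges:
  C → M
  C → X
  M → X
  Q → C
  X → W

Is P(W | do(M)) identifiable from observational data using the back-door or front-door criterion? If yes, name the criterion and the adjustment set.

P(W|do(M)): backdoor, adjust for {C}.

desc(M)\{M}={W,X}; candidates ⊆ {C,Q}.
size 0: {}; under {} M still reaches {C,Q,W,X} ∋ W.
{C}: M⊥W given {C} in G with M→· removed — back-door holds.
P(W|do(M)) = Σ_{C} P(W|M,C)·P(C).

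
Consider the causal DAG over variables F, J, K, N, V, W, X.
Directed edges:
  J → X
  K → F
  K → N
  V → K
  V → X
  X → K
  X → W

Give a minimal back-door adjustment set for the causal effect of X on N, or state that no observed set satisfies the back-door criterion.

desc(X)\{X}={F,K,N,W}; candidates ⊆ {J,V}.
size 0: {}; under {} X still reaches {F,J,K,N,V} ∋ N.
{V}: X⊥N given {V} in G with X→· removed — back-door holds.

X→N: minimal back-door set {V}.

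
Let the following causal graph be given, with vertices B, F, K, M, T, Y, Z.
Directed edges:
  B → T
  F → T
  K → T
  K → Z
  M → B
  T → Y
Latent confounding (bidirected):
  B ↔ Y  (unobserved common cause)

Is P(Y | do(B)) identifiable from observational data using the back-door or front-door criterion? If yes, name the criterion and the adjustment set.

P(Y|do(B)): frontdoor, adjust for {T}.

desc(B)\{B}={T,Y}; candidates ⊆ {F,K,M,Z}.
B↔Y: latent back-door arc(s) into B.
size 0: {}; under {} B still reaches {M,Y} ∋ Y.
size 1: {F}, {K}, {M} …(+1); under {F} B still reaches {M,Y} ∋ Y.
size 2: {F,K}, {F,M}, {F,Z} …(+3); under {F,K} B still reaches {M,Y} ∋ Y.
B↔Y cannot be blocked by any observed set — no back-door set.
{T}: (i) intercepts every directed B→Y path; (ii) no back-door B→{T}; (iii) {B} blocks every back-door {T}→Y. Front-door holds.
P(Y|do(B)) = Σ_{T} P(T|B) Σ_{B'} P(Y|T,B')P(B').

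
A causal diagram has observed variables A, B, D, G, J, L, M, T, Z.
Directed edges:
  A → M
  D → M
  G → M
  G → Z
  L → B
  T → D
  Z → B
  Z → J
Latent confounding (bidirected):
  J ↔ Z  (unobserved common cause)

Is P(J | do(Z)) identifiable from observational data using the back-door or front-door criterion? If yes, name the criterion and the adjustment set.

P(J|do(Z)): not identifiable (no BD/FD set).

desc(Z)\{Z}={B,J}; candidates ⊆ {A,D,G,L,M,T}.
Z↔J: latent back-door arc(s) into Z.
size 0: {}; under {} Z still reaches {G,J,M} ∋ J.
size 1: {A}, {D}, {G} …(+3); under {A} Z still reaches {G,J,M} ∋ J.
size 2: {A,D}, {A,G}, {A,L} …(+12); under {A,D} Z still reaches {G,J,M} ∋ J.
Z↔J cannot be blocked by any observed set — no back-door set.
No mediator lies on a directed Z→…→J path.
Neither criterion identifies P(J|do(Z)) in this graph.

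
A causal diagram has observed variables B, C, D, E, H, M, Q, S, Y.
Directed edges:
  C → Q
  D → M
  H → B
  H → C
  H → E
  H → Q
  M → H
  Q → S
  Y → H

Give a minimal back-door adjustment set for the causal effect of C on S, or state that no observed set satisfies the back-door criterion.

C→S: minimal back-door set {H}.

desc(C)\{C}={Q,S}; candidates ⊆ {B,D,E,H,M,Y}.
size 0: {}; under {} C still reaches {B,D,E,H,M,Q,S,Y} ∋ S.
{H}: C⊥S given {H} in G with C→· removed — back-door holds.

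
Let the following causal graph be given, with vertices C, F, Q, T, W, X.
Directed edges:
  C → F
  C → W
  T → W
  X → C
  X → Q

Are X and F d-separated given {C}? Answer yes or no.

Bayes-Ball from X | {C} reaches {Q}.
F ∉ reach(X|{C}) ⇒ X ⊥ F | {C}.

Yes — X ⊥ F | {C}.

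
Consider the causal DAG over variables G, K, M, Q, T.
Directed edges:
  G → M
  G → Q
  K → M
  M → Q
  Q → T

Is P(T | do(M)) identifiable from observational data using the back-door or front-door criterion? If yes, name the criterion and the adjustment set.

P(T|do(M)): backdoor, adjust for {G}.

desc(M)\{M}={Q,T}; candidates ⊆ {G,K}.
size 0: {}; under {} M still reaches {G,K,Q,T} ∋ T.
{G}: M⊥T given {G} in G with M→· removed — back-door holds.
P(T|do(M)) = Σ_{G} P(T|M,G)·P(G).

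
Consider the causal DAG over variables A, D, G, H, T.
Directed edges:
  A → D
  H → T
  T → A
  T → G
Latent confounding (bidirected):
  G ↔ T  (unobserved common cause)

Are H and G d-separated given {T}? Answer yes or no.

No — H and G are d-connected given {T}.

Bayes-Ball from H | {T} reaches {G}.
G ∈ reach(H|{T}) ⇒ H ⊥̸ G | {T}.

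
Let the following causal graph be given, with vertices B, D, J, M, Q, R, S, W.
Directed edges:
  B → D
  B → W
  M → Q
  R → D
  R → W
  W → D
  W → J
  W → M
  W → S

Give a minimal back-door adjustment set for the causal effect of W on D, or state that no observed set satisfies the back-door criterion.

desc(W)\{W}={D,J,M,Q,S}; candidates ⊆ {B,R}.
size 0: {}; under {} W still reaches {B,D,R} ∋ D.
size 1: {B}, {R}; under {B} W still reaches {D,R} ∋ D.
{B,R}: W⊥D given {B,R} in G with W→· removed — back-door holds.

W→D: minimal back-door set {B, R}.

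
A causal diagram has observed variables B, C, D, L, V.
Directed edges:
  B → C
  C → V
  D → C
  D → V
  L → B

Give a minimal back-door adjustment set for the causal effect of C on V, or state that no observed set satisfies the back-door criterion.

C→V: minimal back-door set {D}.

desc(C)\{C}={V}; candidates ⊆ {B,D,L}.
size 0: {}; under {} C still reaches {B,D,L,V} ∋ V.
{D}: C⊥V given {D} in G with C→· removed — back-door holds.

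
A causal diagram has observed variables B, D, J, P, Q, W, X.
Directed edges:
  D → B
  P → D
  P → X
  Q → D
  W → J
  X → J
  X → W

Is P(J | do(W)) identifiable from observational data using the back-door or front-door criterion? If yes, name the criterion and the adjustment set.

P(J|do(W)): backdoor, adjust for {X}.

desc(W)\{W}={J}; candidates ⊆ {B,D,P,Q,X}.
size 0: {}; under {} W still reaches {B,D,J,P,X} ∋ J.
{X}: W⊥J given {X} in G with W→· removed — back-door holds.
P(J|do(W)) = Σ_{X} P(J|W,X)·P(X).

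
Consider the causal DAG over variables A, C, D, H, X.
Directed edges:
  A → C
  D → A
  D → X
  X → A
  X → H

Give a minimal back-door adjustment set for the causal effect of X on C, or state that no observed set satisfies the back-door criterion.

X→C: minimal back-door set {D}.

desc(X)\{X}={A,C,H}; candidates ⊆ {D}.
size 0: {}; under {} X still reaches {A,C,D} ∋ C.
{D}: X⊥C given {D} in G with X→· removed — back-door holds.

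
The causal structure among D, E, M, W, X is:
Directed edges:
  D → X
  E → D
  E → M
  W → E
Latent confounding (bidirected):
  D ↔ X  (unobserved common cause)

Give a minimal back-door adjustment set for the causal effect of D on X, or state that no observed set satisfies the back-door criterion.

D→X: no observed back-door set.

desc(D)\{D}={X}; candidates ⊆ {E,M,W}.
D↔X: latent back-door arc(s) into D.
size 0: {}; under {} D still reaches {E,M,W,X} ∋ X.
size 1: {E}, {M}, {W}; under {E} D still reaches {X} ∋ X.
size 2: {E,M}, {E,W}, {M,W}; under {E,M} D still reaches {X} ∋ X.
D↔X cannot be blocked by any observed set — no back-door set.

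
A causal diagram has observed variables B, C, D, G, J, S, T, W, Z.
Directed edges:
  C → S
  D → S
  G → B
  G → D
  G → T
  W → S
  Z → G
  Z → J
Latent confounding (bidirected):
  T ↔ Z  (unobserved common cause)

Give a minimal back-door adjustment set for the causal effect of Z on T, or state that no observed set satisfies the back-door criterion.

Z→T: no observed back-door set.

desc(Z)\{Z}={B,D,G,J,S,T}; candidates ⊆ {C,W}.
Z↔T: latent back-door arc(s) into Z.
size 0: {}; under {} Z still reaches {T} ∋ T.
size 1: {C}, {W}; under {C} Z still reaches {T} ∋ T.
size 2: {C,W}; under {C,W} Z still reaches {T} ∋ T.
Z↔T cannot be blocked by any observed set — no back-door set.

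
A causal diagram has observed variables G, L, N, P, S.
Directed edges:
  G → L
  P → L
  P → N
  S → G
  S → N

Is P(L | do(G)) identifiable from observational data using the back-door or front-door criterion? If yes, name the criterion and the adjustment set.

desc(G)\{G}={L}; candidates ⊆ {N,P,S}.
∅: G⊥L given ∅ in G with G→· removed — back-door holds.
P(L|do(G)) = P(L|G) — no adjustment needed.

P(L|do(G)): backdoor, adjust for ∅.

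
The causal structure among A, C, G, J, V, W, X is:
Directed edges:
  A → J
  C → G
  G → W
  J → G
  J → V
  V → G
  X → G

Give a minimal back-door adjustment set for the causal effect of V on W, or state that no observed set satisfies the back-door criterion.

V→W: minimal back-door set {J}.

desc(V)\{V}={G,W}; candidates ⊆ {A,C,J,X}.
size 0: {}; under {} V still reaches {A,G,J,W} ∋ W.
{J}: V⊥W given {J} in G with V→· removed — back-door holds.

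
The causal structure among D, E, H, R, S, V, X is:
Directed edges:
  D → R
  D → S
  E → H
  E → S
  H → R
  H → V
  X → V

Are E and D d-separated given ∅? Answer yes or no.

Bayes-Ball from E | ∅ reaches {H,R,S,V}.
D ∉ reach(E|∅) ⇒ E ⊥ D | ∅.

Yes — E ⊥ D | ∅.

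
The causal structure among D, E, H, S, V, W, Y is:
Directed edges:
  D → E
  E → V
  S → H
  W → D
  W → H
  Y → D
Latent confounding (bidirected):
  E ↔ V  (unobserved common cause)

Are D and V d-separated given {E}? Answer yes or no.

Bayes-Ball from D | {E} reaches {H,V,W,Y}.
V ∈ reach(D|{E}) ⇒ D ⊥̸ V | {E}.

No — D and V are d-connected given {E}.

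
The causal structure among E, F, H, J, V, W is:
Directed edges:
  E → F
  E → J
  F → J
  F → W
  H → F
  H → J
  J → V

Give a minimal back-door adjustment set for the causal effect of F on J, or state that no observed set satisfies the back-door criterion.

F→J: minimal back-door set {E, H}.

desc(F)\{F}={J,V,W}; candidates ⊆ {E,H}.
size 0: {}; under {} F still reaches {E,H,J,V} ∋ J.
size 1: {E}, {H}; under {E} F still reaches {H,J,V} ∋ J.
{E,H}: F⊥J given {E,H} in G with F→· removed — back-door holds.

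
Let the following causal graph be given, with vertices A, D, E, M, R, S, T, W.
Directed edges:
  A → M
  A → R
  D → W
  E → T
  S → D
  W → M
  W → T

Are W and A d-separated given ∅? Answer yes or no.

Bayes-Ball from W | ∅ reaches {D,M,S,T}.
A ∉ reach(W|∅) ⇒ W ⊥ A | ∅.

Yes — W ⊥ A | ∅.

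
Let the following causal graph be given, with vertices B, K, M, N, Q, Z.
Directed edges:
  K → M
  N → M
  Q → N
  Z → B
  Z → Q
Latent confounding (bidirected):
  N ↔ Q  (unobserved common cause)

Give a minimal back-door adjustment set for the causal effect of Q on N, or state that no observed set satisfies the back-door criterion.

desc(Q)\{Q}={M,N}; candidates ⊆ {B,K,Z}.
Q↔N: latent back-door arc(s) into Q.
size 0: {}; under {} Q still reaches {B,M,N,Z} ∋ N.
size 1: {B}, {K}, {Z}; under {B} Q still reaches {M,N,Z} ∋ N.
size 2: {B,K}, {B,Z}, {K,Z}; under {B,K} Q still reaches {M,N,Z} ∋ N.
Q↔N cannot be blocked by any observed set — no back-door set.

Q→N: no observed back-door set.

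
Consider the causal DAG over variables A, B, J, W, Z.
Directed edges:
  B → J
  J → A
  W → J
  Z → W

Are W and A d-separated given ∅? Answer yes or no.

Bayes-Ball from W | ∅ reaches {A,J,Z}.
A ∈ reach(W|∅) ⇒ W ⊥̸ A | ∅.

No — W and A are d-connected given ∅.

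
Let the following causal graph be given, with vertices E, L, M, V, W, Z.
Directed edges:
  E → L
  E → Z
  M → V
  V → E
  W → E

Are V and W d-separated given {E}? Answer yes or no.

No — V and W are d-connected given {E}.

Bayes-Ball from V | {E} reaches {M,W}.
W ∈ reach(V|{E}) ⇒ V ⊥̸ W | {E}.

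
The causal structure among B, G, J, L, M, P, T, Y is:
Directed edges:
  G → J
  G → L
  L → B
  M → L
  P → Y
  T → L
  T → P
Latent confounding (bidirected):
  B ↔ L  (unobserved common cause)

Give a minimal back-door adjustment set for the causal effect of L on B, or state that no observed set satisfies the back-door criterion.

L→B: no observed back-door set.

desc(L)\{L}={B}; candidates ⊆ {G,J,M,P,T,Y}.
L↔B: latent back-door arc(s) into L.
size 0: {}; under {} L still reaches {B,G,J,M,P,T,Y} ∋ B.
size 1: {G}, {J}, {M} …(+3); under {G} L still reaches {B,M,P,T,Y} ∋ B.
size 2: {G,J}, {G,M}, {G,P} …(+12); under {G,J} L still reaches {B,M,P,T,Y} ∋ B.
L↔B cannot be blocked by any observed set — no back-door set.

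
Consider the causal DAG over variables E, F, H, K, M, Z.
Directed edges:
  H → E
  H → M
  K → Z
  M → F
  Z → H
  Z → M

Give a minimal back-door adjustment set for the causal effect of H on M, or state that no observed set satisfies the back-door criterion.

desc(H)\{H}={E,F,M}; candidates ⊆ {K,Z}.
size 0: {}; under {} H still reaches {F,K,M,Z} ∋ M.
{Z}: H⊥M given {Z} in G with H→· removed — back-door holds.

H→M: minimal back-door set {Z}.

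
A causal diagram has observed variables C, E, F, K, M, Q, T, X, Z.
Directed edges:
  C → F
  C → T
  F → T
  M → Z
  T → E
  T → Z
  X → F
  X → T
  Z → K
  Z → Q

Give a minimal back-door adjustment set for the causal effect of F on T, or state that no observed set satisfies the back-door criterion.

F→T: minimal back-door set {C, X}.

desc(F)\{F}={E,K,Q,T,Z}; candidates ⊆ {C,M,X}.
size 0: {}; under {} F still reaches {C,E,K,Q,T,X,Z} ∋ T.
size 1: {C}, {M}, {X}; under {C} F still reaches {E,K,Q,T,X,Z} ∋ T.
{C,X}: F⊥T given {C,X} in G with F→· removed — back-door holds.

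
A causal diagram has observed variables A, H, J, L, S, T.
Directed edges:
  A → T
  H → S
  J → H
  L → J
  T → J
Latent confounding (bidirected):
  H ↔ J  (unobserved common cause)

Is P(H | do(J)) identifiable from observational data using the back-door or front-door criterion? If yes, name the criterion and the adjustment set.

P(H|do(J)): not identifiable (no BD/FD set).

desc(J)\{J}={H,S}; candidates ⊆ {A,L,T}.
J↔H: latent back-door arc(s) into J.
size 0: {}; under {} J still reaches {A,H,L,S,T} ∋ H.
size 1: {A}, {L}, {T}; under {A} J still reaches {H,L,S,T} ∋ H.
size 2: {A,L}, {A,T}, {L,T}; under {A,L} J still reaches {H,S,T} ∋ H.
J↔H cannot be blocked by any observed set — no back-door set.
No mediator lies on a directed J→…→H path.
Neither criterion identifies P(H|do(J)) in this graph.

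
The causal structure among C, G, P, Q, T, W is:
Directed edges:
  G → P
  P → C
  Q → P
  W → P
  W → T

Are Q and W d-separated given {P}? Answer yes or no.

No — Q and W are d-connected given {P}.

Bayes-Ball from Q | {P} reaches {G,T,W}.
W ∈ reach(Q|{P}) ⇒ Q ⊥̸ W | {P}.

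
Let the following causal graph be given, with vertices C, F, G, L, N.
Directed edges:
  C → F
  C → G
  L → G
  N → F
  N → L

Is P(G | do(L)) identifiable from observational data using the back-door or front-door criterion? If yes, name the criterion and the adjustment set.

desc(L)\{L}={G}; candidates ⊆ {C,F,N}.
∅: L⊥G given ∅ in G with L→· removed — back-door holds.
P(G|do(L)) = P(G|L) — no adjustment needed.

P(G|do(L)): backdoor, adjust for ∅.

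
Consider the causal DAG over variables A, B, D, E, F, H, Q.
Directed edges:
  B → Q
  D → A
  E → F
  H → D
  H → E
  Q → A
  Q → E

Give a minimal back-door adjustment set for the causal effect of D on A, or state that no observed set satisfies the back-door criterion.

D→A: minimal back-door set ∅.

desc(D)\{D}={A}; candidates ⊆ {B,E,F,H,Q}.
∅: D⊥A given ∅ in G with D→· removed — back-door holds.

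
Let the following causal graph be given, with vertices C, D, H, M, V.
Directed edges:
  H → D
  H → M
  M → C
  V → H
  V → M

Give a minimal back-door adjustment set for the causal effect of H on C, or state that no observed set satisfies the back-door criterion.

desc(H)\{H}={C,D,M}; candidates ⊆ {V}.
size 0: {}; under {} H still reaches {C,M,V} ∋ C.
{V}: H⊥C given {V} in G with H→· removed — back-door holds.

H→C: minimal back-door set {V}.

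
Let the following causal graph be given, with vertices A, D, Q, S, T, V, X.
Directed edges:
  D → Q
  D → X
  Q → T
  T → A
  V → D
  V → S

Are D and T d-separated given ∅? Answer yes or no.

No — D and T are d-connected given ∅.

Bayes-Ball from D | ∅ reaches {A,Q,S,T,V,X}.
T ∈ reach(D|∅) ⇒ D ⊥̸ T | ∅.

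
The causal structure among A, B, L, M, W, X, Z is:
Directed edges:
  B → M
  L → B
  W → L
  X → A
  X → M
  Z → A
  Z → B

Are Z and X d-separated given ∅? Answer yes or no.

Bayes-Ball from Z | ∅ reaches {A,B,M}.
X ∉ reach(Z|∅) ⇒ Z ⊥ X | ∅.

Yes — Z ⊥ X | ∅.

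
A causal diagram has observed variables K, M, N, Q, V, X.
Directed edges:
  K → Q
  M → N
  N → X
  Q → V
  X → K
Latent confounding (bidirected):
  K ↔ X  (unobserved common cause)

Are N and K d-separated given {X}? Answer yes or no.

Bayes-Ball from N | {X} reaches {K,M,Q,V}.
K ∈ reach(N|{X}) ⇒ N ⊥̸ K | {X}.

No — N and K are d-connected given {X}.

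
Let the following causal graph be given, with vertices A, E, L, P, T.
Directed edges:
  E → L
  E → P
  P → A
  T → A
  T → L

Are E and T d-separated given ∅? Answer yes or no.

Yes — E ⊥ T | ∅.

Bayes-Ball from E | ∅ reaches {A,L,P}.
T ∉ reach(E|∅) ⇒ E ⊥ T | ∅.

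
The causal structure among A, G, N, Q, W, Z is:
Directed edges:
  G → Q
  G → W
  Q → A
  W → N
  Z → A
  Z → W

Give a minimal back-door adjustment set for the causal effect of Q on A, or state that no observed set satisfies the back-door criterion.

desc(Q)\{Q}={A}; candidates ⊆ {G,N,W,Z}.
∅: Q⊥A given ∅ in G with Q→· removed — back-door holds.

Q→A: minimal back-door set ∅.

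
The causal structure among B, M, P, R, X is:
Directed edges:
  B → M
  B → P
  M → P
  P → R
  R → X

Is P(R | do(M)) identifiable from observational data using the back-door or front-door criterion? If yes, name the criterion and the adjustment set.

desc(M)\{M}={P,R,X}; candidates ⊆ {B}.
size 0: {}; under {} M still reaches {B,P,R,X} ∋ R.
{B}: M⊥R given {B} in G with M→· removed — back-door holds.
P(R|do(M)) = Σ_{B} P(R|M,B)·P(B).

P(R|do(M)): backdoor, adjust for {B}.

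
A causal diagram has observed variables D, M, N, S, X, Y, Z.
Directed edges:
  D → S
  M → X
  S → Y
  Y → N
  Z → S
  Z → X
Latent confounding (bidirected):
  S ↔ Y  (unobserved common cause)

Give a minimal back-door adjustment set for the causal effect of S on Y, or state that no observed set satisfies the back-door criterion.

S→Y: no observed back-door set.

desc(S)\{S}={N,Y}; candidates ⊆ {D,M,X,Z}.
S↔Y: latent back-door arc(s) into S.
size 0: {}; under {} S still reaches {D,N,X,Y,Z} ∋ Y.
size 1: {D}, {M}, {X} …(+1); under {D} S still reaches {N,X,Y,Z} ∋ Y.
size 2: {D,M}, {D,X}, {D,Z} …(+3); under {D,M} S still reaches {N,X,Y,Z} ∋ Y.
S↔Y cannot be blocked by any observed set — no back-door set.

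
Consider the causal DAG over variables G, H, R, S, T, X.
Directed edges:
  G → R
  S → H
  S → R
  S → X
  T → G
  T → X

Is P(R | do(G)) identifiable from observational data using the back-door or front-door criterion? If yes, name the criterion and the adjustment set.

desc(G)\{G}={R}; candidates ⊆ {H,S,T,X}.
∅: G⊥R given ∅ in G with G→· removed — back-door holds.
P(R|do(G)) = P(R|G) — no adjustment needed.

P(R|do(G)): backdoor, adjust for ∅.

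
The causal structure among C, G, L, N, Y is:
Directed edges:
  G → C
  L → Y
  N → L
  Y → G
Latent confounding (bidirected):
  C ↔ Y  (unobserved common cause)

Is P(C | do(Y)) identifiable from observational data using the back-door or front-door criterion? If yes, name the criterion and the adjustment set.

P(C|do(Y)): frontdoor, adjust for {G}.

desc(Y)\{Y}={C,G}; candidates ⊆ {L,N}.
Y↔C: latent back-door arc(s) into Y.
size 0: {}; under {} Y still reaches {C,L,N} ∋ C.
size 1: {L}, {N}; under {L} Y still reaches {C} ∋ C.
size 2: {L,N}; under {L,N} Y still reaches {C} ∋ C.
Y↔C cannot be blocked by any observed set — no back-door set.
{G}: (i) intercepts every directed Y→C path; (ii) no back-door Y→{G}; (iii) {Y} blocks every back-door {G}→C. Front-door holds.
P(C|do(Y)) = Σ_{G} P(G|Y) Σ_{Y'} P(C|G,Y')P(Y').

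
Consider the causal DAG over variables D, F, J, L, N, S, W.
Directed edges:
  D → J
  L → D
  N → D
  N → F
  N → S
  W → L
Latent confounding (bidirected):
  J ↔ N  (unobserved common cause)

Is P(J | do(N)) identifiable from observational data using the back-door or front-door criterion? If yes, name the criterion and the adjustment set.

P(J|do(N)): frontdoor, adjust for {D}.

desc(N)\{N}={D,F,J,S}; candidates ⊆ {L,W}.
N↔J: latent back-door arc(s) into N.
size 0: {}; under {} N still reaches {J} ∋ J.
size 1: {L}, {W}; under {L} N still reaches {J} ∋ J.
size 2: {L,W}; under {L,W} N still reaches {J} ∋ J.
N↔J cannot be blocked by any observed set — no back-door set.
{D}: (i) intercepts every directed N→J path; (ii) no back-door N→{D}; (iii) {N} blocks every back-door {D}→J. Front-door holds.
P(J|do(N)) = Σ_{D} P(D|N) Σ_{N'} P(J|D,N')P(N').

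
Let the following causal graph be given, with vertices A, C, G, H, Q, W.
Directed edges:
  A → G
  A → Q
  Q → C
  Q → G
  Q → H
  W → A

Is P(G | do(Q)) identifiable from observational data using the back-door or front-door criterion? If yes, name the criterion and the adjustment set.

desc(Q)\{Q}={C,G,H}; candidates ⊆ {A,W}.
size 0: {}; under {} Q still reaches {A,G,W} ∋ G.
{A}: Q⊥G given {A} in G with Q→· removed — back-door holds.
P(G|do(Q)) = Σ_{A} P(G|Q,A)·P(A).

P(G|do(Q)): backdoor, adjust for {A}.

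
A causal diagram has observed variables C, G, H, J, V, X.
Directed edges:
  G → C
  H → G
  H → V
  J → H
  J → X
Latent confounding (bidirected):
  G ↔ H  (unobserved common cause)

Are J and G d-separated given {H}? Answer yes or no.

No — J and G are d-connected given {H}.

Bayes-Ball from J | {H} reaches {C,G,X}.
G ∈ reach(J|{H}) ⇒ J ⊥̸ G | {H}.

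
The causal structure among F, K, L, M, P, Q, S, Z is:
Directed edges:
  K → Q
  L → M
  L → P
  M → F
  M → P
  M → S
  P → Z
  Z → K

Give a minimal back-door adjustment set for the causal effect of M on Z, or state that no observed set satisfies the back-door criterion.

M→Z: minimal back-door set {L}.

desc(M)\{M}={F,K,P,Q,S,Z}; candidates ⊆ {L}.
size 0: {}; under {} M still reaches {K,L,P,Q,Z} ∋ Z.
{L}: M⊥Z given {L} in G with M→· removed — back-door holds.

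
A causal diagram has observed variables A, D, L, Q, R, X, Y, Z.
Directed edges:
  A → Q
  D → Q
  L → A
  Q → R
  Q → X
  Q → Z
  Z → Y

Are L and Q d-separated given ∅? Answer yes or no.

Bayes-Ball from L | ∅ reaches {A,Q,R,X,Y,Z}.
Q ∈ reach(L|∅) ⇒ L ⊥̸ Q | ∅.

No — L and Q are d-connected given ∅.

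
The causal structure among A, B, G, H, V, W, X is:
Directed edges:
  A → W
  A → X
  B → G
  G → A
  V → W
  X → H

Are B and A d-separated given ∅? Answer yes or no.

Bayes-Ball from B | ∅ reaches {A,G,H,W,X}.
A ∈ reach(B|∅) ⇒ B ⊥̸ A | ∅.

No — B and A are d-connected given ∅.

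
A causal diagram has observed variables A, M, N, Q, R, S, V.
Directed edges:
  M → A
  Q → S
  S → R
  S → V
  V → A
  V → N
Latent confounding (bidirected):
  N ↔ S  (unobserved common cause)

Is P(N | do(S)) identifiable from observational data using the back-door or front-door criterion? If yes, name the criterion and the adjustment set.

P(N|do(S)): frontdoor, adjust for {V}.

desc(S)\{S}={A,N,R,V}; candidates ⊆ {M,Q}.
S↔N: latent back-door arc(s) into S.
size 0: {}; under {} S still reaches {N,Q} ∋ N.
size 1: {M}, {Q}; under {M} S still reaches {N,Q} ∋ N.
size 2: {M,Q}; under {M,Q} S still reaches {N} ∋ N.
S↔N cannot be blocked by any observed set — no back-door set.
{V}: (i) intercepts every directed S→N path; (ii) no back-door S→{V}; (iii) {S} blocks every back-door {V}→N. Front-door holds.
P(N|do(S)) = Σ_{V} P(V|S) Σ_{S'} P(N|V,S')P(S').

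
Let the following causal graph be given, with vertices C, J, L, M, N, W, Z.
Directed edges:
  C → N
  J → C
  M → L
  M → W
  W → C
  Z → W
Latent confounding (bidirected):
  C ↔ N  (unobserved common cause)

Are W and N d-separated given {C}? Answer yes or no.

Bayes-Ball from W | {C} reaches {J,L,M,N,Z}.
N ∈ reach(W|{C}) ⇒ W ⊥̸ N | {C}.

No — W and N are d-connected given {C}.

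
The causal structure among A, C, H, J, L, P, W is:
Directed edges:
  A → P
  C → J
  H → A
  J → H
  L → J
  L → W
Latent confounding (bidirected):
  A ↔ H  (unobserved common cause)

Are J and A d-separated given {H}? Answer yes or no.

Bayes-Ball from J | {H} reaches {A,C,L,P,W}.
A ∈ reach(J|{H}) ⇒ J ⊥̸ A | {H}.

No — J and A are d-connected given {H}.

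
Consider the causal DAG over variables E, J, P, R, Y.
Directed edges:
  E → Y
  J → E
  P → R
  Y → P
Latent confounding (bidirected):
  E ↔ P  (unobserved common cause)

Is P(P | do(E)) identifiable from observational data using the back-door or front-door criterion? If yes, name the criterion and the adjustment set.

P(P|do(E)): frontdoor, adjust for {Y}.

desc(E)\{E}={P,R,Y}; candidates ⊆ {J}.
E↔P: latent back-door arc(s) into E.
size 0: {}; under {} E still reaches {J,P,R} ∋ P.
size 1: {J}; under {J} E still reaches {P,R} ∋ P.
E↔P cannot be blocked by any observed set — no back-door set.
{Y}: (i) intercepts every directed E→P path; (ii) no back-door E→{Y}; (iii) {E} blocks every back-door {Y}→P. Front-door holds.
P(P|do(E)) = Σ_{Y} P(Y|E) Σ_{E'} P(P|Y,E')P(E').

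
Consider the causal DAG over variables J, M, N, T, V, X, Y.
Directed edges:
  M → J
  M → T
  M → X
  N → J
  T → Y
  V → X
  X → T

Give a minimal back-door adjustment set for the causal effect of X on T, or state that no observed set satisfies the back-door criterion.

X→T: minimal back-door set {M}.

desc(X)\{X}={T,Y}; candidates ⊆ {J,M,N,V}.
size 0: {}; under {} X still reaches {J,M,T,V,Y} ∋ T.
{M}: X⊥T given {M} in G with X→· removed — back-door holds.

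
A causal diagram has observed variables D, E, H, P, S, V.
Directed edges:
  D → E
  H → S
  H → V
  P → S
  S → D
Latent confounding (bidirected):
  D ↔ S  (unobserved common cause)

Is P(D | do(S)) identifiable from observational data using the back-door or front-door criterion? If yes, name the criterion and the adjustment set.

desc(S)\{S}={D,E}; candidates ⊆ {H,P,V}.
S↔D: latent back-door arc(s) into S.
size 0: {}; under {} S still reaches {D,E,H,P,V} ∋ D.
size 1: {H}, {P}, {V}; under {H} S still reaches {D,E,P} ∋ D.
size 2: {H,P}, {H,V}, {P,V}; under {H,P} S still reaches {D,E} ∋ D.
S↔D cannot be blocked by any observed set — no back-door set.
No mediator lies on a directed S→…→D path.
Neither criterion identifies P(D|do(S)) in this graph.

P(D|do(S)): not identifiable (no BD/FD set).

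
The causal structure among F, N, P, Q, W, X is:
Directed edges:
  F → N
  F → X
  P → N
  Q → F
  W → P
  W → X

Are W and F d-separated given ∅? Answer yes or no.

Yes — W ⊥ F | ∅.

Bayes-Ball from W | ∅ reaches {N,P,X}.
F ∉ reach(W|∅) ⇒ W ⊥ F | ∅.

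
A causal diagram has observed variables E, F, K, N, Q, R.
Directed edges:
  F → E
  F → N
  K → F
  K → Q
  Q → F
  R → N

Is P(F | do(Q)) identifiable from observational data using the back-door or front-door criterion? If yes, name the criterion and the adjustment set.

P(F|do(Q)): backdoor, adjust for {K}.

desc(Q)\{Q}={E,F,N}; candidates ⊆ {K,R}.
size 0: {}; under {} Q still reaches {E,F,K,N} ∋ F.
{K}: Q⊥F given {K} in G with Q→· removed — back-door holds.
P(F|do(Q)) = Σ_{K} P(F|Q,K)·P(K).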